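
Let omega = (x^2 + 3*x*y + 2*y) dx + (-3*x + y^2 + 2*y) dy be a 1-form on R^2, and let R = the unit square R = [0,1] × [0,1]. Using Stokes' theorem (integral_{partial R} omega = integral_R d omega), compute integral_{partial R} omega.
integral_(partial R) omega = -13/2

Stokes: integral_partial_R omega = integral_R d omega with d omega = (∂Q/∂x - ∂P/∂y) dx ∧ dy.
  ∂Q/∂x = -3
  ∂P/∂y = 3*x + 2
  integrand = ∂Q/∂x - ∂P/∂y = -3*x - 5.
Integrating over R: integral_0^1 integral_0^1 (-3*x - 5) dx dy = -13/2.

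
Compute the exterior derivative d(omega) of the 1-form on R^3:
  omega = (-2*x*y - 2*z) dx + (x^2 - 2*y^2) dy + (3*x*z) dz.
d(omega) = (4*x) dx ∧ dy + (3*z + 2) dx ∧ dz

For a 1-form omega = sum_i f_i dx_i, the exterior derivative is
  d(omega) = sum_{i < j} (∂f_j/∂x_i - ∂f_i/∂x_j) dx_i ∧ dx_j.
  coefficient of dx ∧ dy: ∂f_2/∂x - ∂f_1/∂y = ∂(x^2 - 2*y^2)/∂x - ∂(-2*x*y - 2*z)/∂y = 4*x
  coefficient of dx ∧ dz: ∂f_3/∂x - ∂f_1/∂z = ∂(3*x*z)/∂x - ∂(-2*x*y - 2*z)/∂z = 3*z + 2
Assembling: d(omega) = (4*x) dx ∧ dy + (3*z + 2) dx ∧ dz.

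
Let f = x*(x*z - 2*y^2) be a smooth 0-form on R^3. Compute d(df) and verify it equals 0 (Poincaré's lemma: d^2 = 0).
d(df) = 0

Step 1: df = sum_i (∂f/∂x_i) dx_i = (2*x*z - 2*y^2) dx + (-4*x*y) dy + (x^2) dz.
Step 2: Apply d again. Using the 1-form formula, the coefficient of dx ∧ dy in d(df) is ∂^2 f/∂x ∂y - ∂^2 f/∂y ∂x = (-4*y) - (-4*y) = 0 (equality of mixed partials for smooth f).
Similarly for dx ∧ dz and dy ∧ dz — all coefficients vanish. So d(df) = 0.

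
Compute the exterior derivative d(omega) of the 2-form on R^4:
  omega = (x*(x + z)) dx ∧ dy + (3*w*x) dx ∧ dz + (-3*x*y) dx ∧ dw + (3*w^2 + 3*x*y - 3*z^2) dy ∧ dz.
d(omega) = (x + 3*y) dx ∧ dy ∧ dz + (3*x) dx ∧ dz ∧ dw + (3*x) dx ∧ dy ∧ dw + (6*w) dy ∧ dz ∧ dw

For a 2-form omega = sum_{i<j} g_{ij} dx_i ∧ dx_j, the exterior derivative is
  d(omega) = sum_{i<j} d(g_{ij}) ∧ dx_i ∧ dx_j = sum_{i<j, k} (∂g_{ij}/∂x_k) dx_k ∧ dx_i ∧ dx_j.
Expand each term, using dx_k ∧ dx_i ∧ dx_j = sgn(permutation) dx_{(a)} ∧ dx_{(b)} ∧ dx_{(c)} with (a < b < c) sorted:
  d(x*(x + z)) includes (∂/∂z)(x*(x + z)) dz = (x) dz, which multiplied by dx ∧ dy gives (x) dx ∧ dy ∧ dz
  d(3*w*x) includes (∂/∂w)(3*w*x) dw = (3*x) dw, which multiplied by dx ∧ dz gives (3*x) dx ∧ dz ∧ dw
  d(-3*x*y) includes (∂/∂y)(-3*x*y) dy = (-3*x) dy, which multiplied by dx ∧ dw gives (3*x) dx ∧ dy ∧ dw
  d(3*w^2 + 3*x*y - 3*z^2) includes (∂/∂x)(3*w^2 + 3*x*y - 3*z^2) dx = (3*y) dx, which multiplied by dy ∧ dz gives (3*y) dx ∧ dy ∧ dz
  d(3*w^2 + 3*x*y - 3*z^2) includes (∂/∂w)(3*w^2 + 3*x*y - 3*z^2) dw = (6*w) dw, which multiplied by dy ∧ dz gives (6*w) dy ∧ dz ∧ dw
Collecting like 3-forms: d(omega) = (x + 3*y) dx ∧ dy ∧ dz + (3*x) dx ∧ dz ∧ dw + (3*x) dx ∧ dy ∧ dw + (6*w) dy ∧ dz ∧ dw.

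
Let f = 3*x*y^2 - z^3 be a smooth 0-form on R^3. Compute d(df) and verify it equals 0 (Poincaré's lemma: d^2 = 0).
d(df) = 0

Step 1: df = sum_i (∂f/∂x_i) dx_i = (3*y^2) dx + (6*x*y) dy + (-3*z^2) dz.
Step 2: Apply d again. Using the 1-form formula, the coefficient of dx ∧ dy in d(df) is ∂^2 f/∂x ∂y - ∂^2 f/∂y ∂x = (6*y) - (6*y) = 0 (equality of mixed partials for smooth f).
Similarly for dx ∧ dz and dy ∧ dz — all coefficients vanish. So d(df) = 0.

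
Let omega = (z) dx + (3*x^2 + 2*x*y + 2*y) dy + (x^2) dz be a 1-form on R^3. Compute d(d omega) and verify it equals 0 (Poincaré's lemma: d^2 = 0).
d(d omega) = 0

Step 1: d omega = sum_{i<j} (∂f_j/∂x_i - ∂f_i/∂x_j) dx_i ∧ dx_j:
  coeff of dx ∧ dy: 6*x + 2*y
  coeff of dx ∧ dz: 2*x - 1
  coeff of dy ∧ dz: 0
Step 2: Apply d again to each 2-form coefficient. The only possible 3-form in R^3 is dx ∧ dy ∧ dz, with coefficient
  ∂(coeff of dy∧dz)/∂x - ∂(coeff of dx∧dz)/∂y + ∂(coeff of dx∧dy)/∂z
  = ∂/∂x (0) - ∂/∂y (2*x - 1) + ∂/∂z (6*x + 2*y).
Each of these terms simplifies to sums of mixed partials that cancel in pairs. The result is 0 (by equality of mixed partials for smooth functions — Schwarz / Clairaut).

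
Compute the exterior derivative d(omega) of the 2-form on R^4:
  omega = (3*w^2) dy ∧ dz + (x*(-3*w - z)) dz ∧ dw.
d(omega) = (6*w) dy ∧ dz ∧ dw + (-3*w - z) dx ∧ dz ∧ dw

For a 2-form omega = sum_{i<j} g_{ij} dx_i ∧ dx_j, the exterior derivative is
  d(omega) = sum_{i<j} d(g_{ij}) ∧ dx_i ∧ dx_j = sum_{i<j, k} (∂g_{ij}/∂x_k) dx_k ∧ dx_i ∧ dx_j.
Expand each term, using dx_k ∧ dx_i ∧ dx_j = sgn(permutation) dx_{(a)} ∧ dx_{(b)} ∧ dx_{(c)} with (a < b < c) sorted:
  d(3*w^2) includes (∂/∂w)(3*w^2) dw = (6*w) dw, which multiplied by dy ∧ dz gives (6*w) dy ∧ dz ∧ dw
  d(x*(-3*w - z)) includes (∂/∂x)(x*(-3*w - z)) dx = (-3*w - z) dx, which multiplied by dz ∧ dw gives (-3*w - z) dx ∧ dz ∧ dw
Collecting like 3-forms: d(omega) = (6*w) dy ∧ dz ∧ dw + (-3*w - z) dx ∧ dz ∧ dw.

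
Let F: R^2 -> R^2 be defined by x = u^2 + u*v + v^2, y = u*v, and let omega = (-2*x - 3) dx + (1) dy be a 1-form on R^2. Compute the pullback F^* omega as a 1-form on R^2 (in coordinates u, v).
F^* omega = (-4*u^3 - 6*u^2*v - 6*u*v^2 - 6*u - 2*v^3 - 2*v) du + (-2*u^3 - 6*u^2*v - 6*u*v^2 - 2*u - 4*v^3 - 6*v) dv

Using F^*(f dg) = (f ∘ F) d(g ∘ F), substitute each coordinate x_i by F_i(u, v) in f_i, and replace dx_i by d F_i = (∂F_i/∂u) du + (∂F_i/∂v) dv.
  For the x component: f_1(F) = -2*u^2 - 2*u*v - 2*v^2 - 3; d F_1 = (2*u + v) du + (u + 2*v) dv
  For the y component: f_2(F) = 1; d F_2 = (v) du + (u) dv
Combining and collecting du, dv coefficients:
  coeff of du: -4*u^3 - 6*u^2*v - 6*u*v^2 - 6*u - 2*v^3 - 2*v
  coeff of dv: -2*u^3 - 6*u^2*v - 6*u*v^2 - 2*u - 4*v^3 - 6*v
F^* omega = (-4*u^3 - 6*u^2*v - 6*u*v^2 - 6*u - 2*v^3 - 2*v) du + (-2*u^3 - 6*u^2*v - 6*u*v^2 - 2*u - 4*v^3 - 6*v) dv.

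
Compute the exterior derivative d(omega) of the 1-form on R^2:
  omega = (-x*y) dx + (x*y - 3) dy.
d(omega) = (x + y) dx ∧ dy

For a 1-form omega = sum_i f_i dx_i, the exterior derivative is
  d(omega) = sum_{i < j} (∂f_j/∂x_i - ∂f_i/∂x_j) dx_i ∧ dx_j.
  coefficient of dx ∧ dy: ∂f_2/∂x - ∂f_1/∂y = ∂(x*y - 3)/∂x - ∂(-x*y)/∂y = x + y
Assembling: d(omega) = (x + y) dx ∧ dy.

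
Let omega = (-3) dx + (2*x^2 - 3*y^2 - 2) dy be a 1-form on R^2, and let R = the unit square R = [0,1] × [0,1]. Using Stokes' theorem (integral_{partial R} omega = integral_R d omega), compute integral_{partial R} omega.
integral_(partial R) omega = 2

Stokes: integral_partial_R omega = integral_R d omega with d omega = (∂Q/∂x - ∂P/∂y) dx ∧ dy.
  ∂Q/∂x = 4*x
  ∂P/∂y = 0
  integrand = ∂Q/∂x - ∂P/∂y = 4*x.
Integrating over R: integral_0^1 integral_0^1 (4*x) dx dy = 2.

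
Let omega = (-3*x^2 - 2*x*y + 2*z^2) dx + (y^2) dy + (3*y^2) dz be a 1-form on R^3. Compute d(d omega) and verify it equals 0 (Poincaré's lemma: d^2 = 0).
d(d omega) = 0

Step 1: d omega = sum_{i<j} (∂f_j/∂x_i - ∂f_i/∂x_j) dx_i ∧ dx_j:
  coeff of dx ∧ dy: 2*x
  coeff of dx ∧ dz: -4*z
  coeff of dy ∧ dz: 6*y
Step 2: Apply d again to each 2-form coefficient. The only possible 3-form in R^3 is dx ∧ dy ∧ dz, with coefficient
  ∂(coeff of dy∧dz)/∂x - ∂(coeff of dx∧dz)/∂y + ∂(coeff of dx∧dy)/∂z
  = ∂/∂x (6*y) - ∂/∂y (-4*z) + ∂/∂z (2*x).
Each of these terms simplifies to sums of mixed partials that cancel in pairs. The result is 0 (by equality of mixed partials for smooth functions — Schwarz / Clairaut).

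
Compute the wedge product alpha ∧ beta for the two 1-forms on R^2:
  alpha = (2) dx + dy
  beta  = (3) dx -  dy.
alpha ∧ beta = (-5) dx ∧ dy

Distribute the wedge, using dx_i ∧ dx_j = -dx_j ∧ dx_i and dx_i ∧ dx_i = 0. For each pair (i, j) with i < j, the coefficient of dx_i ∧ dx_j in alpha ∧ beta is (alpha_i * beta_j - alpha_j * beta_i). Collecting: alpha ∧ beta = (-5) dx ∧ dy.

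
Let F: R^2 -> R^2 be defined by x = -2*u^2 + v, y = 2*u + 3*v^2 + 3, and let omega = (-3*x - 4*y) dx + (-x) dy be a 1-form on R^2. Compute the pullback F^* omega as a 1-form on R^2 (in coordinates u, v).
F^* omega = (-24*u^3 + 36*u^2 + 48*u*v^2 + 12*u*v + 48*u - 2*v) du + (12*u^2*v + 6*u^2 - 8*u - 18*v^2 - 3*v - 12) dv

Using F^*(f dg) = (f ∘ F) d(g ∘ F), substitute each coordinate x_i by F_i(u, v) in f_i, and replace dx_i by d F_i = (∂F_i/∂u) du + (∂F_i/∂v) dv.
  For the x component: f_1(F) = 6*u^2 - 8*u - 12*v^2 - 3*v - 12; d F_1 = (-4*u) du + (1) dv
  For the y component: f_2(F) = 2*u^2 - v; d F_2 = (2) du + (6*v) dv
Combining and collecting du, dv coefficients:
  coeff of du: -24*u^3 + 36*u^2 + 48*u*v^2 + 12*u*v + 48*u - 2*v
  coeff of dv: 12*u^2*v + 6*u^2 - 8*u - 18*v^2 - 3*v - 12
F^* omega = (-24*u^3 + 36*u^2 + 48*u*v^2 + 12*u*v + 48*u - 2*v) du + (12*u^2*v + 6*u^2 - 8*u - 18*v^2 - 3*v - 12) dv.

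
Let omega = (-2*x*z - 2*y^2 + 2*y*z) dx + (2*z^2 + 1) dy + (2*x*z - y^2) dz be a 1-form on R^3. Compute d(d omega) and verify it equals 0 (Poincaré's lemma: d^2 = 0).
d(d omega) = 0

Step 1: d omega = sum_{i<j} (∂f_j/∂x_i - ∂f_i/∂x_j) dx_i ∧ dx_j:
  coeff of dx ∧ dy: 4*y - 2*z
  coeff of dx ∧ dz: 2*x - 2*y + 2*z
  coeff of dy ∧ dz: -2*y - 4*z
Step 2: Apply d again to each 2-form coefficient. The only possible 3-form in R^3 is dx ∧ dy ∧ dz, with coefficient
  ∂(coeff of dy∧dz)/∂x - ∂(coeff of dx∧dz)/∂y + ∂(coeff of dx∧dy)/∂z
  = ∂/∂x (-2*y - 4*z) - ∂/∂y (2*x - 2*y + 2*z) + ∂/∂z (4*y - 2*z).
Each of these terms simplifies to sums of mixed partials that cancel in pairs. The result is 0 (by equality of mixed partials for smooth functions — Schwarz / Clairaut).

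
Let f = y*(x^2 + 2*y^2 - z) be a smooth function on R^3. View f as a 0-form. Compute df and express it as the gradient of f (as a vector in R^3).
df = (2*x*y) dx + (x^2 + 6*y^2 - z) dy + (-y) dz; grad f = (2*x*y, x^2 + 6*y^2 - z, -y)

For a 0-form f, d f = (∂f/∂x) dx + (∂f/∂y) dy + (∂f/∂z) dz. The components of the vector representation are exactly the entries of grad f in Cartesian coordinates:
  ∂f/∂x = 2*x*y
  ∂f/∂y = x^2 + 6*y^2 - z
  ∂f/∂z = -y.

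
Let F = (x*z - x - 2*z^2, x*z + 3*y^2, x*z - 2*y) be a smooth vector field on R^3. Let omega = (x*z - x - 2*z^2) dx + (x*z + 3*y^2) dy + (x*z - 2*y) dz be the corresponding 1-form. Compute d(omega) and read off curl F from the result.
d(omega) = (-x - 2) dy ∧ dz + (x - 5*z) dz ∧ dx + (z) dx ∧ dy; curl F = (-x - 2, x - 5*z, z)

d omega = sum_{i<j} (∂f_j/∂x_i - ∂f_i/∂x_j) dx_i ∧ dx_j. Under the identification (dy ∧ dz, dz ∧ dx, dx ∧ dy) ↔ (e_x, e_y, e_z), the coefficients are exactly the components of curl F. Compute:
  ∂R/∂y - ∂Q/∂z = (-2) - (x) = -x - 2
  ∂P/∂z - ∂R/∂x = (x - 4*z) - (z) = x - 5*z
  ∂Q/∂x - ∂P/∂y = (z) - (0) = z.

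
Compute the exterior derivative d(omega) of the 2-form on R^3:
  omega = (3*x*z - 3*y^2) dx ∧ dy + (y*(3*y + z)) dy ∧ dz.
d(omega) = (3*x) dx ∧ dy ∧ dz

For a 2-form omega = sum_{i<j} g_{ij} dx_i ∧ dx_j, the exterior derivative is
  d(omega) = sum_{i<j} d(g_{ij}) ∧ dx_i ∧ dx_j = sum_{i<j, k} (∂g_{ij}/∂x_k) dx_k ∧ dx_i ∧ dx_j.
Expand each term, using dx_k ∧ dx_i ∧ dx_j = sgn(permutation) dx_{(a)} ∧ dx_{(b)} ∧ dx_{(c)} with (a < b < c) sorted:
  d(3*x*z - 3*y^2) includes (∂/∂z)(3*x*z - 3*y^2) dz = (3*x) dz, which multiplied by dx ∧ dy gives (3*x) dx ∧ dy ∧ dz
Collecting like 3-forms: d(omega) = (3*x) dx ∧ dy ∧ dz.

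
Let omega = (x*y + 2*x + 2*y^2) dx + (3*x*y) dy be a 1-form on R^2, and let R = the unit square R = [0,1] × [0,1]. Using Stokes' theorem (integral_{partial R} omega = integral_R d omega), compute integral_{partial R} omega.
integral_(partial R) omega = -1

Stokes: integral_partial_R omega = integral_R d omega with d omega = (∂Q/∂x - ∂P/∂y) dx ∧ dy.
  ∂Q/∂x = 3*y
  ∂P/∂y = x + 4*y
  integrand = ∂Q/∂x - ∂P/∂y = -x - y.
Integrating over R: integral_0^1 integral_0^1 (-x - y) dx dy = -1.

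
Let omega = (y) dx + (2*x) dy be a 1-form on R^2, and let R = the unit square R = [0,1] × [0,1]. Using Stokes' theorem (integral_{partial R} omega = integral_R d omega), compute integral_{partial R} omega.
integral_(partial R) omega = 1

Stokes: integral_partial_R omega = integral_R d omega with d omega = (∂Q/∂x - ∂P/∂y) dx ∧ dy.
  ∂Q/∂x = 2
  ∂P/∂y = 1
  integrand = ∂Q/∂x - ∂P/∂y = 1.
Integrating over R: integral_0^1 integral_0^1 (1) dx dy = 1.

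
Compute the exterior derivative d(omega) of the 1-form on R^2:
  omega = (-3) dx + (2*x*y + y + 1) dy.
d(omega) = (2*y) dx ∧ dy

For a 1-form omega = sum_i f_i dx_i, the exterior derivative is
  d(omega) = sum_{i < j} (∂f_j/∂x_i - ∂f_i/∂x_j) dx_i ∧ dx_j.
  coefficient of dx ∧ dy: ∂f_2/∂x - ∂f_1/∂y = ∂(2*x*y + y + 1)/∂x - ∂(-3)/∂y = 2*y
Assembling: d(omega) = (2*y) dx ∧ dy.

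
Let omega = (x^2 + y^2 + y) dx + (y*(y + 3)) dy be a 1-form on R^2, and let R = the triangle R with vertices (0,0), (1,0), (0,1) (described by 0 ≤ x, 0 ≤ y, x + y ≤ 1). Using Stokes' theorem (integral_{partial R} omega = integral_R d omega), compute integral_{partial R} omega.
integral_(partial R) omega = -5/6

Stokes: integral_partial_R omega = integral_R d omega with d omega = (∂Q/∂x - ∂P/∂y) dx ∧ dy.
  ∂Q/∂x = 0
  ∂P/∂y = 2*y + 1
  integrand = ∂Q/∂x - ∂P/∂y = -2*y - 1.
Integrating over R: integral_0^1 integral_0^{1-x} (-2*y - 1) dy dx = -5/6.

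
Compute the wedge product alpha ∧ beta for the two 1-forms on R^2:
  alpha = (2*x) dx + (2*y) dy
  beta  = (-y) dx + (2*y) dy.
alpha ∧ beta = (2*y*(2*x + y)) dx ∧ dy

Distribute the wedge, using dx_i ∧ dx_j = -dx_j ∧ dx_i and dx_i ∧ dx_i = 0. For each pair (i, j) with i < j, the coefficient of dx_i ∧ dx_j in alpha ∧ beta is (alpha_i * beta_j - alpha_j * beta_i). Collecting: alpha ∧ beta = (2*y*(2*x + y)) dx ∧ dy.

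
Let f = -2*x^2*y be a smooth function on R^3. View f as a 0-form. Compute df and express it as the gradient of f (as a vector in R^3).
df = (-4*x*y) dx + (-2*x^2) dy + (0) dz; grad f = (-4*x*y, -2*x^2, 0)

For a 0-form f, d f = (∂f/∂x) dx + (∂f/∂y) dy + (∂f/∂z) dz. The components of the vector representation are exactly the entries of grad f in Cartesian coordinates:
  ∂f/∂x = -4*x*y
  ∂f/∂y = -2*x^2
  ∂f/∂z = 0.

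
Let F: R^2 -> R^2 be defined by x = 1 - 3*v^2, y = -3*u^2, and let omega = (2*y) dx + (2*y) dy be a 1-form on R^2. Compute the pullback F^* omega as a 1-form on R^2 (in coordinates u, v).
F^* omega = (36*u^3) du + (36*u^2*v) dv

Using F^*(f dg) = (f ∘ F) d(g ∘ F), substitute each coordinate x_i by F_i(u, v) in f_i, and replace dx_i by d F_i = (∂F_i/∂u) du + (∂F_i/∂v) dv.
  For the x component: f_1(F) = -6*u^2; d F_1 = (0) du + (-6*v) dv
  For the y component: f_2(F) = -6*u^2; d F_2 = (-6*u) du + (0) dv
Combining and collecting du, dv coefficients:
  coeff of du: 36*u^3
  coeff of dv: 36*u^2*v
F^* omega = (36*u^3) du + (36*u^2*v) dv.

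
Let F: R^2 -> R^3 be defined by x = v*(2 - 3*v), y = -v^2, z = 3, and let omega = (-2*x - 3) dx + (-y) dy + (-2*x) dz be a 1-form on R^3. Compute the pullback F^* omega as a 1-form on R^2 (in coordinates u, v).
F^* omega = (-38*v^3 + 36*v^2 + 10*v - 6) dv

Using F^*(f dg) = (f ∘ F) d(g ∘ F), substitute each coordinate x_i by F_i(u, v) in f_i, and replace dx_i by d F_i = (∂F_i/∂u) du + (∂F_i/∂v) dv.
  For the x component: f_1(F) = 6*v^2 - 4*v - 3; d F_1 = (0) du + (2 - 6*v) dv
  For the y component: f_2(F) = v^2; d F_2 = (0) du + (-2*v) dv
  For the z component: f_3(F) = 2*v*(3*v - 2); d F_3 = (0) du + (0) dv
Combining and collecting du, dv coefficients:
  coeff of du: 0
  coeff of dv: -38*v^3 + 36*v^2 + 10*v - 6
F^* omega = (-38*v^3 + 36*v^2 + 10*v - 6) dv.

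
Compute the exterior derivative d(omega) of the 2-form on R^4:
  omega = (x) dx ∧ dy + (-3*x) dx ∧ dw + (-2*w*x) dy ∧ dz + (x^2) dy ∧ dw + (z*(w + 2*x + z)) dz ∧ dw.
d(omega) = (-2*w) dx ∧ dy ∧ dz + (-2*x) dy ∧ dz ∧ dw + (2*x) dx ∧ dy ∧ dw + (2*z) dx ∧ dz ∧ dw

For a 2-form omega = sum_{i<j} g_{ij} dx_i ∧ dx_j, the exterior derivative is
  d(omega) = sum_{i<j} d(g_{ij}) ∧ dx_i ∧ dx_j = sum_{i<j, k} (∂g_{ij}/∂x_k) dx_k ∧ dx_i ∧ dx_j.
Expand each term, using dx_k ∧ dx_i ∧ dx_j = sgn(permutation) dx_{(a)} ∧ dx_{(b)} ∧ dx_{(c)} with (a < b < c) sorted:
  d(-2*w*x) includes (∂/∂x)(-2*w*x) dx = (-2*w) dx, which multiplied by dy ∧ dz gives (-2*w) dx ∧ dy ∧ dz
  d(-2*w*x) includes (∂/∂w)(-2*w*x) dw = (-2*x) dw, which multiplied by dy ∧ dz gives (-2*x) dy ∧ dz ∧ dw
  d(x^2) includes (∂/∂x)(x^2) dx = (2*x) dx, which multiplied by dy ∧ dw gives (2*x) dx ∧ dy ∧ dw
  d(z*(w + 2*x + z)) includes (∂/∂x)(z*(w + 2*x + z)) dx = (2*z) dx, which multiplied by dz ∧ dw gives (2*z) dx ∧ dz ∧ dw
Collecting like 3-forms: d(omega) = (-2*w) dx ∧ dy ∧ dz + (-2*x) dy ∧ dz ∧ dw + (2*x) dx ∧ dy ∧ dw + (2*z) dx ∧ dz ∧ dw.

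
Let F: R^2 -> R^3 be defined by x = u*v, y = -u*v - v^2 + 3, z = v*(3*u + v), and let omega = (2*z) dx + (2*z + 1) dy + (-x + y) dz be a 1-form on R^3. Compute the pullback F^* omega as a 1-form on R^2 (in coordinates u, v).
F^* omega = (v*(-6*u*v - 3*v^2 + 8)) du + (-6*u^2*v - 19*u*v^2 + 8*u - 6*v^3 + 4*v) dv

Using F^*(f dg) = (f ∘ F) d(g ∘ F), substitute each coordinate x_i by F_i(u, v) in f_i, and replace dx_i by d F_i = (∂F_i/∂u) du + (∂F_i/∂v) dv.
  For the x component: f_1(F) = 2*v*(3*u + v); d F_1 = (v) du + (u) dv
  For the y component: f_2(F) = 6*u*v + 2*v^2 + 1; d F_2 = (-v) du + (-u - 2*v) dv
  For the z component: f_3(F) = -2*u*v - v^2 + 3; d F_3 = (3*v) du + (3*u + 2*v) dv
Combining and collecting du, dv coefficients:
  coeff of du: v*(-6*u*v - 3*v^2 + 8)
  coeff of dv: -6*u^2*v - 19*u*v^2 + 8*u - 6*v^3 + 4*v
F^* omega = (v*(-6*u*v - 3*v^2 + 8)) du + (-6*u^2*v - 19*u*v^2 + 8*u - 6*v^3 + 4*v) dv.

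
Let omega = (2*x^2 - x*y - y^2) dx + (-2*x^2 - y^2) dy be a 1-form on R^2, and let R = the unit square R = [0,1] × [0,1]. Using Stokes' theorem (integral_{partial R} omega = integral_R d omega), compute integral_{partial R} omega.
integral_(partial R) omega = -1/2

Stokes: integral_partial_R omega = integral_R d omega with d omega = (∂Q/∂x - ∂P/∂y) dx ∧ dy.
  ∂Q/∂x = -4*x
  ∂P/∂y = -x - 2*y
  integrand = ∂Q/∂x - ∂P/∂y = -3*x + 2*y.
Integrating over R: integral_0^1 integral_0^1 (-3*x + 2*y) dx dy = -1/2.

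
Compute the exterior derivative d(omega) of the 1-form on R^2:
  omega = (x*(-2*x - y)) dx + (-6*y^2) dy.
d(omega) = (x) dx ∧ dy

For a 1-form omega = sum_i f_i dx_i, the exterior derivative is
  d(omega) = sum_{i < j} (∂f_j/∂x_i - ∂f_i/∂x_j) dx_i ∧ dx_j.
  coefficient of dx ∧ dy: ∂f_2/∂x - ∂f_1/∂y = ∂(-6*y^2)/∂x - ∂(x*(-2*x - y))/∂y = x
Assembling: d(omega) = (x) dx ∧ dy.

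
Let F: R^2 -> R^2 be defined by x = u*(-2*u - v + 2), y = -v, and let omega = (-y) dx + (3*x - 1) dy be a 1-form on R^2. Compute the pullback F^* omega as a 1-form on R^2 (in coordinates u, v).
F^* omega = (v*(-4*u - v + 2)) du + (6*u^2 + 2*u*v - 6*u + 1) dv

Using F^*(f dg) = (f ∘ F) d(g ∘ F), substitute each coordinate x_i by F_i(u, v) in f_i, and replace dx_i by d F_i = (∂F_i/∂u) du + (∂F_i/∂v) dv.
  For the x component: f_1(F) = v; d F_1 = (-4*u - v + 2) du + (-u) dv
  For the y component: f_2(F) = -6*u^2 - 3*u*v + 6*u - 1; d F_2 = (0) du + (-1) dv
Combining and collecting du, dv coefficients:
  coeff of du: v*(-4*u - v + 2)
  coeff of dv: 6*u^2 + 2*u*v - 6*u + 1
F^* omega = (v*(-4*u - v + 2)) du + (6*u^2 + 2*u*v - 6*u + 1) dv.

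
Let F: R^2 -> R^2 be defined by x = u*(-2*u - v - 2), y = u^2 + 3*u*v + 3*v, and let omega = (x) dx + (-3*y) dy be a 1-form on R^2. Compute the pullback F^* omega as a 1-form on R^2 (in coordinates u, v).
F^* omega = (2*u^3 - 21*u^2*v + 12*u^2 - 26*u*v^2 - 14*u*v + 4*u - 27*v^2) du + (-7*u^3 - 26*u^2*v - 7*u^2 - 54*u*v - 27*v) dv

Using F^*(f dg) = (f ∘ F) d(g ∘ F), substitute each coordinate x_i by F_i(u, v) in f_i, and replace dx_i by d F_i = (∂F_i/∂u) du + (∂F_i/∂v) dv.
  For the x component: f_1(F) = u*(-2*u - v - 2); d F_1 = (-4*u - v - 2) du + (-u) dv
  For the y component: f_2(F) = -3*u^2 - 9*u*v - 9*v; d F_2 = (2*u + 3*v) du + (3*u + 3) dv
Combining and collecting du, dv coefficients:
  coeff of du: 2*u^3 - 21*u^2*v + 12*u^2 - 26*u*v^2 - 14*u*v + 4*u - 27*v^2
  coeff of dv: -7*u^3 - 26*u^2*v - 7*u^2 - 54*u*v - 27*v
F^* omega = (2*u^3 - 21*u^2*v + 12*u^2 - 26*u*v^2 - 14*u*v + 4*u - 27*v^2) du + (-7*u^3 - 26*u^2*v - 7*u^2 - 54*u*v - 27*v) dv.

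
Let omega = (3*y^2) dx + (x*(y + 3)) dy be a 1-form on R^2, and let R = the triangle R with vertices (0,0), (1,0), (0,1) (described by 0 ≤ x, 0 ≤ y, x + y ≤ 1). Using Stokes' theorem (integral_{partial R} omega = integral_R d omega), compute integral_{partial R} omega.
integral_(partial R) omega = 2/3

Stokes: integral_partial_R omega = integral_R d omega with d omega = (∂Q/∂x - ∂P/∂y) dx ∧ dy.
  ∂Q/∂x = y + 3
  ∂P/∂y = 6*y
  integrand = ∂Q/∂x - ∂P/∂y = 3 - 5*y.
Integrating over R: integral_0^1 integral_0^{1-x} (3 - 5*y) dy dx = 2/3.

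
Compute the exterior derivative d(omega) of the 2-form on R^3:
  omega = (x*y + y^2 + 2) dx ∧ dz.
d(omega) = (-x - 2*y) dx ∧ dy ∧ dz

For a 2-form omega = sum_{i<j} g_{ij} dx_i ∧ dx_j, the exterior derivative is
  d(omega) = sum_{i<j} d(g_{ij}) ∧ dx_i ∧ dx_j = sum_{i<j, k} (∂g_{ij}/∂x_k) dx_k ∧ dx_i ∧ dx_j.
Expand each term, using dx_k ∧ dx_i ∧ dx_j = sgn(permutation) dx_{(a)} ∧ dx_{(b)} ∧ dx_{(c)} with (a < b < c) sorted:
  d(x*y + y^2 + 2) includes (∂/∂y)(x*y + y^2 + 2) dy = (x + 2*y) dy, which multiplied by dx ∧ dz gives (-x - 2*y) dx ∧ dy ∧ dz
Collecting like 3-forms: d(omega) = (-x - 2*y) dx ∧ dy ∧ dz.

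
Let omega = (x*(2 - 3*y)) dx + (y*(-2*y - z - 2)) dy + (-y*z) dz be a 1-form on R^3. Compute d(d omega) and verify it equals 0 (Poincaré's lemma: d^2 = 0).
d(d omega) = 0

Step 1: d omega = sum_{i<j} (∂f_j/∂x_i - ∂f_i/∂x_j) dx_i ∧ dx_j:
  coeff of dx ∧ dy: 3*x
  coeff of dx ∧ dz: 0
  coeff of dy ∧ dz: y - z
Step 2: Apply d again to each 2-form coefficient. The only possible 3-form in R^3 is dx ∧ dy ∧ dz, with coefficient
  ∂(coeff of dy∧dz)/∂x - ∂(coeff of dx∧dz)/∂y + ∂(coeff of dx∧dy)/∂z
  = ∂/∂x (y - z) - ∂/∂y (0) + ∂/∂z (3*x).
Each of these terms simplifies to sums of mixed partials that cancel in pairs. The result is 0 (by equality of mixed partials for smooth functions — Schwarz / Clairaut).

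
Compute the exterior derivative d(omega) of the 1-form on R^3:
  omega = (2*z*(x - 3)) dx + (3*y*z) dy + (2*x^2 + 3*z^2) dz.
d(omega) = (2*x + 6) dx ∧ dz + (-3*y) dy ∧ dz

For a 1-form omega = sum_i f_i dx_i, the exterior derivative is
  d(omega) = sum_{i < j} (∂f_j/∂x_i - ∂f_i/∂x_j) dx_i ∧ dx_j.
  coefficient of dx ∧ dz: ∂f_3/∂x - ∂f_1/∂z = ∂(2*x^2 + 3*z^2)/∂x - ∂(2*z*(x - 3))/∂z = 2*x + 6
  coefficient of dy ∧ dz: ∂f_3/∂y - ∂f_2/∂z = ∂(2*x^2 + 3*z^2)/∂y - ∂(3*y*z)/∂z = -3*y
Assembling: d(omega) = (2*x + 6) dx ∧ dz + (-3*y) dy ∧ dz.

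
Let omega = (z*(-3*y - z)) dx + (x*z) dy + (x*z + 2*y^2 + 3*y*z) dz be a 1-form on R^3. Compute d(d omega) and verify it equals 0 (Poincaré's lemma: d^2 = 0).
d(d omega) = 0

Step 1: d omega = sum_{i<j} (∂f_j/∂x_i - ∂f_i/∂x_j) dx_i ∧ dx_j:
  coeff of dx ∧ dy: 4*z
  coeff of dx ∧ dz: 3*y + 3*z
  coeff of dy ∧ dz: -x + 4*y + 3*z
Step 2: Apply d again to each 2-form coefficient. The only possible 3-form in R^3 is dx ∧ dy ∧ dz, with coefficient
  ∂(coeff of dy∧dz)/∂x - ∂(coeff of dx∧dz)/∂y + ∂(coeff of dx∧dy)/∂z
  = ∂/∂x (-x + 4*y + 3*z) - ∂/∂y (3*y + 3*z) + ∂/∂z (4*z).
Each of these terms simplifies to sums of mixed partials that cancel in pairs. The result is 0 (by equality of mixed partials for smooth functions — Schwarz / Clairaut).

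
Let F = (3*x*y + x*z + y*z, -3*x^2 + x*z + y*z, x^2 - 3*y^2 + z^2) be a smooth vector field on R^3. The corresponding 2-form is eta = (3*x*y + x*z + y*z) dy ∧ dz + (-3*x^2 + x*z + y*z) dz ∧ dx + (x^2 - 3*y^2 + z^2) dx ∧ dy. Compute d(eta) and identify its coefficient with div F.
d(eta) = (3*y + 4*z) dx ∧ dy ∧ dz; div F = 3*y + 4*z

For a 2-form in R^3 of the form above, applying d gives a 3-form with coefficient ∂P/∂x + ∂Q/∂y + ∂R/∂z:
  ∂P/∂x = 3*y + z
  ∂Q/∂y = z
  ∂R/∂z = 2*z
Sum = 3*y + 4*z, which is exactly div F.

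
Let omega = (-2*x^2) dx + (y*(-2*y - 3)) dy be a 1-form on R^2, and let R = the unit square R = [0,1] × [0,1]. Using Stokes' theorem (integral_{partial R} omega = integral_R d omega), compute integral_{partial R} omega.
integral_(partial R) omega = 0

Stokes: integral_partial_R omega = integral_R d omega with d omega = (∂Q/∂x - ∂P/∂y) dx ∧ dy.
  ∂Q/∂x = 0
  ∂P/∂y = 0
  integrand = ∂Q/∂x - ∂P/∂y = 0.
Integrating over R: integral_0^1 integral_0^1 (0) dx dy = 0.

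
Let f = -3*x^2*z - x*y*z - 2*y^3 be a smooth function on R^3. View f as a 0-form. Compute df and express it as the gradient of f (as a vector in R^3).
df = (z*(-6*x - y)) dx + (-x*z - 6*y^2) dy + (x*(-3*x - y)) dz; grad f = (z*(-6*x - y), -x*z - 6*y^2, x*(-3*x - y))

For a 0-form f, d f = (∂f/∂x) dx + (∂f/∂y) dy + (∂f/∂z) dz. The components of the vector representation are exactly the entries of grad f in Cartesian coordinates:
  ∂f/∂x = z*(-6*x - y)
  ∂f/∂y = -x*z - 6*y^2
  ∂f/∂z = x*(-3*x - y).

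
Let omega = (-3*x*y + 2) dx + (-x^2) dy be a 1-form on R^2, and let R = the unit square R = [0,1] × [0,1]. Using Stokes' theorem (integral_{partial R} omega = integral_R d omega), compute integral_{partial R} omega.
integral_(partial R) omega = 1/2

Stokes: integral_partial_R omega = integral_R d omega with d omega = (∂Q/∂x - ∂P/∂y) dx ∧ dy.
  ∂Q/∂x = -2*x
  ∂P/∂y = -3*x
  integrand = ∂Q/∂x - ∂P/∂y = x.
Integrating over R: integral_0^1 integral_0^1 (x) dx dy = 1/2.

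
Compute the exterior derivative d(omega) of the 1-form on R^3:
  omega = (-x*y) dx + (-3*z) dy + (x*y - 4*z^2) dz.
d(omega) = (x) dx ∧ dy + (y) dx ∧ dz + (x + 3) dy ∧ dz

For a 1-form omega = sum_i f_i dx_i, the exterior derivative is
  d(omega) = sum_{i < j} (∂f_j/∂x_i - ∂f_i/∂x_j) dx_i ∧ dx_j.
  coefficient of dx ∧ dy: ∂f_2/∂x - ∂f_1/∂y = ∂(-3*z)/∂x - ∂(-x*y)/∂y = x
  coefficient of dx ∧ dz: ∂f_3/∂x - ∂f_1/∂z = ∂(x*y - 4*z^2)/∂x - ∂(-x*y)/∂z = y
  coefficient of dy ∧ dz: ∂f_3/∂y - ∂f_2/∂z = ∂(x*y - 4*z^2)/∂y - ∂(-3*z)/∂z = x + 3
Assembling: d(omega) = (x) dx ∧ dy + (y) dx ∧ dz + (x + 3) dy ∧ dz.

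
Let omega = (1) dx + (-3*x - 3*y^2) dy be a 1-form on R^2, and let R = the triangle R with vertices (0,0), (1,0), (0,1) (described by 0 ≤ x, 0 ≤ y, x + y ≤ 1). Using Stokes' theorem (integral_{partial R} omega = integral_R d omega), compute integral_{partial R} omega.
integral_(partial R) omega = -3/2

Stokes: integral_partial_R omega = integral_R d omega with d omega = (∂Q/∂x - ∂P/∂y) dx ∧ dy.
  ∂Q/∂x = -3
  ∂P/∂y = 0
  integrand = ∂Q/∂x - ∂P/∂y = -3.
Integrating over R: integral_0^1 integral_0^{1-x} (-3) dy dx = -3/2.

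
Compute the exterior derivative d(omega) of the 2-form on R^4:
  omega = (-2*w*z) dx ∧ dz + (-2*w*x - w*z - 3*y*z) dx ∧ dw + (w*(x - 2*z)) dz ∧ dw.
d(omega) = (2*w + 3*y - 2*z) dx ∧ dz ∧ dw + (3*z) dx ∧ dy ∧ dw

For a 2-form omega = sum_{i<j} g_{ij} dx_i ∧ dx_j, the exterior derivative is
  d(omega) = sum_{i<j} d(g_{ij}) ∧ dx_i ∧ dx_j = sum_{i<j, k} (∂g_{ij}/∂x_k) dx_k ∧ dx_i ∧ dx_j.
Expand each term, using dx_k ∧ dx_i ∧ dx_j = sgn(permutation) dx_{(a)} ∧ dx_{(b)} ∧ dx_{(c)} with (a < b < c) sorted:
  d(-2*w*z) includes (∂/∂w)(-2*w*z) dw = (-2*z) dw, which multiplied by dx ∧ dz gives (-2*z) dx ∧ dz ∧ dw
  d(-2*w*x - w*z - 3*y*z) includes (∂/∂y)(-2*w*x - w*z - 3*y*z) dy = (-3*z) dy, which multiplied by dx ∧ dw gives (3*z) dx ∧ dy ∧ dw
  d(-2*w*x - w*z - 3*y*z) includes (∂/∂z)(-2*w*x - w*z - 3*y*z) dz = (-w - 3*y) dz, which multiplied by dx ∧ dw gives (w + 3*y) dx ∧ dz ∧ dw
  d(w*(x - 2*z)) includes (∂/∂x)(w*(x - 2*z)) dx = (w) dx, which multiplied by dz ∧ dw gives (w) dx ∧ dz ∧ dw
Collecting like 3-forms: d(omega) = (2*w + 3*y - 2*z) dx ∧ dz ∧ dw + (3*z) dx ∧ dy ∧ dw.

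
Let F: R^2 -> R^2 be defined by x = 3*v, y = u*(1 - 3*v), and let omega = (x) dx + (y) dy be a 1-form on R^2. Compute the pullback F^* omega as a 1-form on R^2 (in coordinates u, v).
F^* omega = (u*(9*v^2 - 6*v + 1)) du + (9*u^2*v - 3*u^2 + 9*v) dv

Using F^*(f dg) = (f ∘ F) d(g ∘ F), substitute each coordinate x_i by F_i(u, v) in f_i, and replace dx_i by d F_i = (∂F_i/∂u) du + (∂F_i/∂v) dv.
  For the x component: f_1(F) = 3*v; d F_1 = (0) du + (3) dv
  For the y component: f_2(F) = u*(1 - 3*v); d F_2 = (1 - 3*v) du + (-3*u) dv
Combining and collecting du, dv coefficients:
  coeff of du: u*(9*v^2 - 6*v + 1)
  coeff of dv: 9*u^2*v - 3*u^2 + 9*v
F^* omega = (u*(9*v^2 - 6*v + 1)) du + (9*u^2*v - 3*u^2 + 9*v) dv.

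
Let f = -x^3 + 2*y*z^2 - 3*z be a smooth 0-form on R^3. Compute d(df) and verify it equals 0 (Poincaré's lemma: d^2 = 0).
d(df) = 0

Step 1: df = sum_i (∂f/∂x_i) dx_i = (-3*x^2) dx + (2*z^2) dy + (4*y*z - 3) dz.
Step 2: Apply d again. Using the 1-form formula, the coefficient of dx ∧ dy in d(df) is ∂^2 f/∂x ∂y - ∂^2 f/∂y ∂x = (0) - (0) = 0 (equality of mixed partials for smooth f).
Similarly for dx ∧ dz and dy ∧ dz — all coefficients vanish. So d(df) = 0.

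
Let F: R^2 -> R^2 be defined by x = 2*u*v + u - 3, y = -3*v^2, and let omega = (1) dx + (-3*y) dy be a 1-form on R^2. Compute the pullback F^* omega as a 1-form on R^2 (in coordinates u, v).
F^* omega = (2*v + 1) du + (2*u - 54*v^3) dv

Using F^*(f dg) = (f ∘ F) d(g ∘ F), substitute each coordinate x_i by F_i(u, v) in f_i, and replace dx_i by d F_i = (∂F_i/∂u) du + (∂F_i/∂v) dv.
  For the x component: f_1(F) = 1; d F_1 = (2*v + 1) du + (2*u) dv
  For the y component: f_2(F) = 9*v^2; d F_2 = (0) du + (-6*v) dv
Combining and collecting du, dv coefficients:
  coeff of du: 2*v + 1
  coeff of dv: 2*u - 54*v^3
F^* omega = (2*v + 1) du + (2*u - 54*v^3) dv.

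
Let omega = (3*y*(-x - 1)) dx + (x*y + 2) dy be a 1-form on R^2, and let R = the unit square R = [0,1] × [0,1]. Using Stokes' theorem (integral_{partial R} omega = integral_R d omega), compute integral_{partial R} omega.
integral_(partial R) omega = 5

Stokes: integral_partial_R omega = integral_R d omega with d omega = (∂Q/∂x - ∂P/∂y) dx ∧ dy.
  ∂Q/∂x = y
  ∂P/∂y = -3*x - 3
  integrand = ∂Q/∂x - ∂P/∂y = 3*x + y + 3.
Integrating over R: integral_0^1 integral_0^1 (3*x + y + 3) dx dy = 5.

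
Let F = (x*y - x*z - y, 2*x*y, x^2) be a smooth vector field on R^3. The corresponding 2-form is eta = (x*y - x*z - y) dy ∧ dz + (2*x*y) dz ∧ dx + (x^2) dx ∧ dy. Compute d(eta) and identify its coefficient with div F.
d(eta) = (2*x + y - z) dx ∧ dy ∧ dz; div F = 2*x + y - z

For a 2-form in R^3 of the form above, applying d gives a 3-form with coefficient ∂P/∂x + ∂Q/∂y + ∂R/∂z:
  ∂P/∂x = y - z
  ∂Q/∂y = 2*x
  ∂R/∂z = 0
Sum = 2*x + y - z, which is exactly div F.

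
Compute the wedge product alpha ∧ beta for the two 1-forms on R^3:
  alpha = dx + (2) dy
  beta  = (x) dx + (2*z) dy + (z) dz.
alpha ∧ beta = (-2*x + 2*z) dx ∧ dy + (z) dx ∧ dz + (2*z) dy ∧ dz

Distribute the wedge, using dx_i ∧ dx_j = -dx_j ∧ dx_i and dx_i ∧ dx_i = 0. For each pair (i, j) with i < j, the coefficient of dx_i ∧ dx_j in alpha ∧ beta is (alpha_i * beta_j - alpha_j * beta_i). Collecting: alpha ∧ beta = (-2*x + 2*z) dx ∧ dy + (z) dx ∧ dz + (2*z) dy ∧ dz.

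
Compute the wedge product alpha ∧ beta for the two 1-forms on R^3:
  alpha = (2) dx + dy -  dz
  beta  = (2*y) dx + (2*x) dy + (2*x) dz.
alpha ∧ beta = (4*x - 2*y) dx ∧ dy + (4*x + 2*y) dx ∧ dz + (4*x) dy ∧ dz

Distribute the wedge, using dx_i ∧ dx_j = -dx_j ∧ dx_i and dx_i ∧ dx_i = 0. For each pair (i, j) with i < j, the coefficient of dx_i ∧ dx_j in alpha ∧ beta is (alpha_i * beta_j - alpha_j * beta_i). Collecting: alpha ∧ beta = (4*x - 2*y) dx ∧ dy + (4*x + 2*y) dx ∧ dz + (4*x) dy ∧ dz.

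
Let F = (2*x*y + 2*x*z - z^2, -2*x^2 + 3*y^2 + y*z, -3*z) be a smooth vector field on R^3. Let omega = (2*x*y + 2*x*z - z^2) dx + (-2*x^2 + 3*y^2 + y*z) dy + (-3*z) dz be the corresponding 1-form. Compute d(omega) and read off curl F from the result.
d(omega) = (-y) dy ∧ dz + (2*x - 2*z) dz ∧ dx + (-6*x) dx ∧ dy; curl F = (-y, 2*x - 2*z, -6*x)

d omega = sum_{i<j} (∂f_j/∂x_i - ∂f_i/∂x_j) dx_i ∧ dx_j. Under the identification (dy ∧ dz, dz ∧ dx, dx ∧ dy) ↔ (e_x, e_y, e_z), the coefficients are exactly the components of curl F. Compute:
  ∂R/∂y - ∂Q/∂z = (0) - (y) = -y
  ∂P/∂z - ∂R/∂x = (2*x - 2*z) - (0) = 2*x - 2*z
  ∂Q/∂x - ∂P/∂y = (-4*x) - (2*x) = -6*x.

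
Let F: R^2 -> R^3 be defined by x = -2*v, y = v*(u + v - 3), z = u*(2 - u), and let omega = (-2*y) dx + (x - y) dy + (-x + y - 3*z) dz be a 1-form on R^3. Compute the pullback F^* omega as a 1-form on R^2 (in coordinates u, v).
F^* omega = (-6*u^3 - 2*u^2*v + 18*u^2 - 3*u*v^2 + 4*u*v - 12*u - v^3 + 3*v^2 - 2*v) du + (v*(-u^2 - 3*u*v + 8*u - 2*v^2 + 9*v - 15)) dv

Using F^*(f dg) = (f ∘ F) d(g ∘ F), substitute each coordinate x_i by F_i(u, v) in f_i, and replace dx_i by d F_i = (∂F_i/∂u) du + (∂F_i/∂v) dv.
  For the x component: f_1(F) = 2*v*(-u - v + 3); d F_1 = (0) du + (-2) dv
  For the y component: f_2(F) = v*(-u - v + 1); d F_2 = (v) du + (u + 2*v - 3) dv
  For the z component: f_3(F) = 3*u^2 + u*v - 6*u + v^2 - v; d F_3 = (2 - 2*u) du + (0) dv
Combining and collecting du, dv coefficients:
  coeff of du: -6*u^3 - 2*u^2*v + 18*u^2 - 3*u*v^2 + 4*u*v - 12*u - v^3 + 3*v^2 - 2*v
  coeff of dv: v*(-u^2 - 3*u*v + 8*u - 2*v^2 + 9*v - 15)
F^* omega = (-6*u^3 - 2*u^2*v + 18*u^2 - 3*u*v^2 + 4*u*v - 12*u - v^3 + 3*v^2 - 2*v) du + (v*(-u^2 - 3*u*v + 8*u - 2*v^2 + 9*v - 15)) dv.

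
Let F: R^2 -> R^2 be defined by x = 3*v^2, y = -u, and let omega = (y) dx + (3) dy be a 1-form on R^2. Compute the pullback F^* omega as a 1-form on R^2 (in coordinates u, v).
F^* omega = (-3) du + (-6*u*v) dv

Using F^*(f dg) = (f ∘ F) d(g ∘ F), substitute each coordinate x_i by F_i(u, v) in f_i, and replace dx_i by d F_i = (∂F_i/∂u) du + (∂F_i/∂v) dv.
  For the x component: f_1(F) = -u; d F_1 = (0) du + (6*v) dv
  For the y component: f_2(F) = 3; d F_2 = (-1) du + (0) dv
Combining and collecting du, dv coefficients:
  coeff of du: -3
  coeff of dv: -6*u*v
F^* omega = (-3) du + (-6*u*v) dv.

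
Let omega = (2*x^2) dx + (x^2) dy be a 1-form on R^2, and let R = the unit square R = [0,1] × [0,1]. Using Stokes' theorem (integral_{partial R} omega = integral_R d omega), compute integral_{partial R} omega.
integral_(partial R) omega = 1

Stokes: integral_partial_R omega = integral_R d omega with d omega = (∂Q/∂x - ∂P/∂y) dx ∧ dy.
  ∂Q/∂x = 2*x
  ∂P/∂y = 0
  integrand = ∂Q/∂x - ∂P/∂y = 2*x.
Integrating over R: integral_0^1 integral_0^1 (2*x) dx dy = 1.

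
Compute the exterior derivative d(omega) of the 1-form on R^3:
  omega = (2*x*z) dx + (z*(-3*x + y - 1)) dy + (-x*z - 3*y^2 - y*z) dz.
d(omega) = (-3*z) dx ∧ dy + (-2*x - z) dx ∧ dz + (3*x - 7*y - z + 1) dy ∧ dz

For a 1-form omega = sum_i f_i dx_i, the exterior derivative is
  d(omega) = sum_{i < j} (∂f_j/∂x_i - ∂f_i/∂x_j) dx_i ∧ dx_j.
  coefficient of dx ∧ dy: ∂f_2/∂x - ∂f_1/∂y = ∂(z*(-3*x + y - 1))/∂x - ∂(2*x*z)/∂y = -3*z
  coefficient of dx ∧ dz: ∂f_3/∂x - ∂f_1/∂z = ∂(-x*z - 3*y^2 - y*z)/∂x - ∂(2*x*z)/∂z = -2*x - z
  coefficient of dy ∧ dz: ∂f_3/∂y - ∂f_2/∂z = ∂(-x*z - 3*y^2 - y*z)/∂y - ∂(z*(-3*x + y - 1))/∂z = 3*x - 7*y - z + 1
Assembling: d(omega) = (-3*z) dx ∧ dy + (-2*x - z) dx ∧ dz + (3*x - 7*y - z + 1) dy ∧ dz.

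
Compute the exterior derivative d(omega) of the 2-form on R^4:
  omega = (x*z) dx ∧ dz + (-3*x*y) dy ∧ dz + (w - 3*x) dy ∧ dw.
d(omega) = (-3*y) dx ∧ dy ∧ dz + (-3) dx ∧ dy ∧ dw

For a 2-form omega = sum_{i<j} g_{ij} dx_i ∧ dx_j, the exterior derivative is
  d(omega) = sum_{i<j} d(g_{ij}) ∧ dx_i ∧ dx_j = sum_{i<j, k} (∂g_{ij}/∂x_k) dx_k ∧ dx_i ∧ dx_j.
Expand each term, using dx_k ∧ dx_i ∧ dx_j = sgn(permutation) dx_{(a)} ∧ dx_{(b)} ∧ dx_{(c)} with (a < b < c) sorted:
  d(-3*x*y) includes (∂/∂x)(-3*x*y) dx = (-3*y) dx, which multiplied by dy ∧ dz gives (-3*y) dx ∧ dy ∧ dz
  d(w - 3*x) includes (∂/∂x)(w - 3*x) dx = (-3) dx, which multiplied by dy ∧ dw gives (-3) dx ∧ dy ∧ dw
Collecting like 3-forms: d(omega) = (-3*y) dx ∧ dy ∧ dz + (-3) dx ∧ dy ∧ dw.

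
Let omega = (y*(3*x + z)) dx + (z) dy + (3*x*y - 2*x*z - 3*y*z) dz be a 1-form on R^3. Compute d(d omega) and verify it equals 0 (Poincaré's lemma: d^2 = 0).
d(d omega) = 0

Step 1: d omega = sum_{i<j} (∂f_j/∂x_i - ∂f_i/∂x_j) dx_i ∧ dx_j:
  coeff of dx ∧ dy: -3*x - z
  coeff of dx ∧ dz: 2*y - 2*z
  coeff of dy ∧ dz: 3*x - 3*z - 1
Step 2: Apply d again to each 2-form coefficient. The only possible 3-form in R^3 is dx ∧ dy ∧ dz, with coefficient
  ∂(coeff of dy∧dz)/∂x - ∂(coeff of dx∧dz)/∂y + ∂(coeff of dx∧dy)/∂z
  = ∂/∂x (3*x - 3*z - 1) - ∂/∂y (2*y - 2*z) + ∂/∂z (-3*x - z).
Each of these terms simplifies to sums of mixed partials that cancel in pairs. The result is 0 (by equality of mixed partials for smooth functions — Schwarz / Clairaut).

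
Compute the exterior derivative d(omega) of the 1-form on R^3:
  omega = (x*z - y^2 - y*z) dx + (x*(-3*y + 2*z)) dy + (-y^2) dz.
d(omega) = (-y + 3*z) dx ∧ dy + (-x + y) dx ∧ dz + (-2*x - 2*y) dy ∧ dz

For a 1-form omega = sum_i f_i dx_i, the exterior derivative is
  d(omega) = sum_{i < j} (∂f_j/∂x_i - ∂f_i/∂x_j) dx_i ∧ dx_j.
  coefficient of dx ∧ dy: ∂f_2/∂x - ∂f_1/∂y = ∂(x*(-3*y + 2*z))/∂x - ∂(x*z - y^2 - y*z)/∂y = -y + 3*z
  coefficient of dx ∧ dz: ∂f_3/∂x - ∂f_1/∂z = ∂(-y^2)/∂x - ∂(x*z - y^2 - y*z)/∂z = -x + y
  coefficient of dy ∧ dz: ∂f_3/∂y - ∂f_2/∂z = ∂(-y^2)/∂y - ∂(x*(-3*y + 2*z))/∂z = -2*x - 2*y
Assembling: d(omega) = (-y + 3*z) dx ∧ dy + (-x + y) dx ∧ dz + (-2*x - 2*y) dy ∧ dz.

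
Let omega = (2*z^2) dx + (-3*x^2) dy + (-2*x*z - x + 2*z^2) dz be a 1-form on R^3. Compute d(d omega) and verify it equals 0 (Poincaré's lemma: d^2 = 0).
d(d omega) = 0

Step 1: d omega = sum_{i<j} (∂f_j/∂x_i - ∂f_i/∂x_j) dx_i ∧ dx_j:
  coeff of dx ∧ dy: -6*x
  coeff of dx ∧ dz: -6*z - 1
  coeff of dy ∧ dz: 0
Step 2: Apply d again to each 2-form coefficient. The only possible 3-form in R^3 is dx ∧ dy ∧ dz, with coefficient
  ∂(coeff of dy∧dz)/∂x - ∂(coeff of dx∧dz)/∂y + ∂(coeff of dx∧dy)/∂z
  = ∂/∂x (0) - ∂/∂y (-6*z - 1) + ∂/∂z (-6*x).
Each of these terms simplifies to sums of mixed partials that cancel in pairs. The result is 0 (by equality of mixed partials for smooth functions — Schwarz / Clairaut).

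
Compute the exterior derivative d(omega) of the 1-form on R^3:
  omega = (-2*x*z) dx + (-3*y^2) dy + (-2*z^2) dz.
d(omega) = (2*x) dx ∧ dz

For a 1-form omega = sum_i f_i dx_i, the exterior derivative is
  d(omega) = sum_{i < j} (∂f_j/∂x_i - ∂f_i/∂x_j) dx_i ∧ dx_j.
  coefficient of dx ∧ dz: ∂f_3/∂x - ∂f_1/∂z = ∂(-2*z^2)/∂x - ∂(-2*x*z)/∂z = 2*x
Assembling: d(omega) = (2*x) dx ∧ dz.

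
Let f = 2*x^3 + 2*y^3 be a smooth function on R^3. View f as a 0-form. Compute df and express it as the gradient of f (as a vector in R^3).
df = (6*x^2) dx + (6*y^2) dy + (0) dz; grad f = (6*x^2, 6*y^2, 0)

For a 0-form f, d f = (∂f/∂x) dx + (∂f/∂y) dy + (∂f/∂z) dz. The components of the vector representation are exactly the entries of grad f in Cartesian coordinates:
  ∂f/∂x = 6*x^2
  ∂f/∂y = 6*y^2
  ∂f/∂z = 0.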